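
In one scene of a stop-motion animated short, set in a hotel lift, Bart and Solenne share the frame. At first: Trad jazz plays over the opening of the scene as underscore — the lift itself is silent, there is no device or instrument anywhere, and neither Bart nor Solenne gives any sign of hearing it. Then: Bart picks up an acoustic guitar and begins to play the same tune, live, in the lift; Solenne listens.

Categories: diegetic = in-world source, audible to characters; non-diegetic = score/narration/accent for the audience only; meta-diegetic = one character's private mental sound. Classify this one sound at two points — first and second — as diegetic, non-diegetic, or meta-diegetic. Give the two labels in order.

First: no in-world source exists and no character can hear it — underscore → non-diegetic.
Second: an acoustic guitar is now a real source in the story world and the characters hear it → diegetic.

non-diegetic, diegetic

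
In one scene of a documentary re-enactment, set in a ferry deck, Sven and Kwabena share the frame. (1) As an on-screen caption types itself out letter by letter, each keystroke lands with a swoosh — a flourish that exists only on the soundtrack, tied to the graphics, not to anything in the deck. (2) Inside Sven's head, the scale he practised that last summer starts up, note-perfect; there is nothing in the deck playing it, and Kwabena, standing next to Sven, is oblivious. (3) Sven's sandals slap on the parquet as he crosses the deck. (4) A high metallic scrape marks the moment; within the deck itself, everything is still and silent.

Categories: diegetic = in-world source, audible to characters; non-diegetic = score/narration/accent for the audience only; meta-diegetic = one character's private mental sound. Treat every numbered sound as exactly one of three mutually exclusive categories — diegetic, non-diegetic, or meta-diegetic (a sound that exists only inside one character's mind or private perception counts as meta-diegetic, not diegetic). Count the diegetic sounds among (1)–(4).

1

Sound (1): it accompanies on-screen graphics, not anything inside the story world, so non-diegetic.
Sound (2): it lives in Sven's subjectivity, not in the deck, so meta-diegetic.
Sound (3): Sven's footsteps are produced in the story world, so diegetic.
(4) is non-diegetic: an editorial stinger — it belongs to the cut, not the story world.
Diegetic: (3) — that's 1.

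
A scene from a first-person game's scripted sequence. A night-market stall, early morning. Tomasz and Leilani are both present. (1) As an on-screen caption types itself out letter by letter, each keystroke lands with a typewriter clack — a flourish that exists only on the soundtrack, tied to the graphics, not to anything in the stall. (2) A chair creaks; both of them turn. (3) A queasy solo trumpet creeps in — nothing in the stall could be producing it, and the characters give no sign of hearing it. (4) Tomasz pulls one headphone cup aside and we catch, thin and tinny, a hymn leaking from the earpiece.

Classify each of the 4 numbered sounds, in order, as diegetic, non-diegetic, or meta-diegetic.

Sound (1): it accompanies on-screen graphics, not anything inside the story world, so non-diegetic.
(2) an in-world source (a chair); characters could hear it → diegetic.
(3) is non-diegetic: score with no on-screen or off-screen source; it exists for the audience alone.
Sound (4): the earpiece is a real device on Tomasz's head — source music, so diegetic.

non-diegetic, diegetic, non-diegetic, diegetic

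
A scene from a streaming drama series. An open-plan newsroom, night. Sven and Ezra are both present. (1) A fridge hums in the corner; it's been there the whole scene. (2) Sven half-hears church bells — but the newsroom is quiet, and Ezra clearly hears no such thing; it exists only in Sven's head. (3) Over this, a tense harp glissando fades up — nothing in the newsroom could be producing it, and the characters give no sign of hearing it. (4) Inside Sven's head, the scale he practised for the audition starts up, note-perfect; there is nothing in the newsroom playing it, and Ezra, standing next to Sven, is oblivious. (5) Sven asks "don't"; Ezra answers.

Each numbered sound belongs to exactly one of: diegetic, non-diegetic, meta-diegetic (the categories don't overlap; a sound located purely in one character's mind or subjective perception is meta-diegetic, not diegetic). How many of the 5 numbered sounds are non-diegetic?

(1) it's the actual ambient sound of the location → diegetic.
Sound (2): Sven alone 'hears' it — an imagined sound, not present in the space, so meta-diegetic.
(3) is non-diegetic: score with no on-screen or off-screen source; it exists for the audience alone.
Sound (4): it lives in Sven's subjectivity, not in the newsroom, so meta-diegetic.
(5) is diegetic: on-screen dialogue — Sven speaks and Ezra is there to hear.
So 1 of the 5 is non-diegetic: (3).

1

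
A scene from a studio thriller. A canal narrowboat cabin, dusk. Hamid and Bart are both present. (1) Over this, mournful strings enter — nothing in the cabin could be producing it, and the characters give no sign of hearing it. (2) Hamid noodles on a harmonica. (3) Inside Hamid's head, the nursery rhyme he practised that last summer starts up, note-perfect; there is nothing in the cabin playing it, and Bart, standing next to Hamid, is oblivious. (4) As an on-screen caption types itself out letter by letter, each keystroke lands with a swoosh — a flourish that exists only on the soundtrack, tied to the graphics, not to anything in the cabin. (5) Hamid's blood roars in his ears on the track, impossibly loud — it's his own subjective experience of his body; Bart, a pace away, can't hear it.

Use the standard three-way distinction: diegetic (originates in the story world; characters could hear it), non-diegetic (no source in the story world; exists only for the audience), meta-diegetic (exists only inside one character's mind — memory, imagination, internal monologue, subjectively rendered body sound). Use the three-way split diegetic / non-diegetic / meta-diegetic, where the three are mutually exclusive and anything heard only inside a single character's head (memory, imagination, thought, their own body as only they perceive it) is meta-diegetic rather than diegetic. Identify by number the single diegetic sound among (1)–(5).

2

Sound (1): nothing in the cabin produces it and the characters don't hear it — pure soundtrack, so non-diegetic.
Sound (2): the instrument and the performer are both in the scene, so diegetic.
(3) is meta-diegetic: remembered music, private to Hamid — Bart is oblivious because it isn't in the room.
(4) is non-diegetic: sound married to a title/caption — outside the diegesis by definition.
(5) is meta-diegetic: point-of-audition from inside Hamid's body; not a sound in the room.
Only (2) is diegetic.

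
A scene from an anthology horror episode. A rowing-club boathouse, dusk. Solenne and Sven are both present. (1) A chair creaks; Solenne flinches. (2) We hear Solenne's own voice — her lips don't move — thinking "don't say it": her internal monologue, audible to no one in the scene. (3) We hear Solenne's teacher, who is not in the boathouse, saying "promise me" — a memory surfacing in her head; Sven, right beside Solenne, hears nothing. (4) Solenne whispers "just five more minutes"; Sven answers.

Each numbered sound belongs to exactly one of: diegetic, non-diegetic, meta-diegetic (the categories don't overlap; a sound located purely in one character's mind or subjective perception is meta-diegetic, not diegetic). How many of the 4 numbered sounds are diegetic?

(1) an in-world source (a chair); characters could hear it → diegetic.
(2) is meta-diegetic: internal monologue — inside Solenne's mind, not spoken into the scene.
(3) is meta-diegetic: it's Solenne's recollection rendered as sound; the other character can't hear it.
Sound (4): spoken by a character present in the story world, so diegetic.
So 2 of the 4 are diegetic: (1), (4).

2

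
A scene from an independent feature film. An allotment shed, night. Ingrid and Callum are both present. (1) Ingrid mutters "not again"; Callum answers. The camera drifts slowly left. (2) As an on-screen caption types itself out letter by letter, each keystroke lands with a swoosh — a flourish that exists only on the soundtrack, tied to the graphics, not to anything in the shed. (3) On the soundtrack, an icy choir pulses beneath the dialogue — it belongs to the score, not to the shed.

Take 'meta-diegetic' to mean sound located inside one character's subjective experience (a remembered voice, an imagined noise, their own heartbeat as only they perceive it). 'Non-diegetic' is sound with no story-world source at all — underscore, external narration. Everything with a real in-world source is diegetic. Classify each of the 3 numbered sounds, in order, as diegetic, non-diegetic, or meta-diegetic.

diegetic, non-diegetic, non-diegetic

(1) is diegetic: on-screen dialogue — Ingrid speaks and Callum is there to hear.
(2) sound married to a title/caption — outside the diegesis by definition → non-diegetic.
(3) is non-diegetic: nothing in the shed produces it and the characters don't hear it — pure soundtrack.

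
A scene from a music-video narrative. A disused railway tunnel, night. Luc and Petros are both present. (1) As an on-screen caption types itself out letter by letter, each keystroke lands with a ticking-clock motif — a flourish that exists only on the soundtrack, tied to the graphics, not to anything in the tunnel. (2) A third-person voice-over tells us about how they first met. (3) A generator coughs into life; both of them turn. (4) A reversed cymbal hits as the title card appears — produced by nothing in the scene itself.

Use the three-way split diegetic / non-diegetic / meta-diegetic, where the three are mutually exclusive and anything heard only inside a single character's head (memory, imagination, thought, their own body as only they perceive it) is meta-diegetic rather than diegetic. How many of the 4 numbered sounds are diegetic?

1

(1) it accompanies on-screen graphics, not anything inside the story world → non-diegetic.
(2) is non-diegetic: commentary laid over the scene from outside the fiction.
(3) the sound comes from a generator physically present in the location → diegetic.
(4) nothing in the scene produces it; it's an accent added for the audience → non-diegetic.
So 1 of the 4 is diegetic: (3).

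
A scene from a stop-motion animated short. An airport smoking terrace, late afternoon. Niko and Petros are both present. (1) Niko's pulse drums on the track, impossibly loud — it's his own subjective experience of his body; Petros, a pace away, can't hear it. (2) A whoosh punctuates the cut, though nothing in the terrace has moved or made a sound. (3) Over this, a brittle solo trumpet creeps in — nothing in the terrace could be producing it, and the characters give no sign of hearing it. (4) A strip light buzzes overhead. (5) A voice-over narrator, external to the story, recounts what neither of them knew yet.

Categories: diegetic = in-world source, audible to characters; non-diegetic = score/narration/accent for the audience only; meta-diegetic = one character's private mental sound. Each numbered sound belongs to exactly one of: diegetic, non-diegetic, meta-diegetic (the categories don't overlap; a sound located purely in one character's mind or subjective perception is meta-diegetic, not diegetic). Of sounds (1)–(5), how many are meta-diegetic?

1

(1) a subjective body sound — Niko's private perception, inaudible to Petros → meta-diegetic.
(2) is non-diegetic: nothing in the scene produces it; it's an accent added for the audience.
Sound (3): score with no on-screen or off-screen source; it exists for the audience alone, so non-diegetic.
Sound (4): it's the actual ambient sound of the location, so diegetic.
(5) is non-diegetic: commentary laid over the scene from outside the fiction.
So 1 of the 5 is meta-diegetic: (1).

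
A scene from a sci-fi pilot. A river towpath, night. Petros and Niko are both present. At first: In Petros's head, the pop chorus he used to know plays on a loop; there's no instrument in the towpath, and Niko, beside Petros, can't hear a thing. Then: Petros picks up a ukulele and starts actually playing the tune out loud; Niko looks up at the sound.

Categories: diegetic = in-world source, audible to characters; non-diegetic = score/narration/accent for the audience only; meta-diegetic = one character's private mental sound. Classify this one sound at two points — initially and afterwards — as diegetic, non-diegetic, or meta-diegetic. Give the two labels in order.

meta-diegetic, diegetic

Initially: the tune exists only as Petros's private memory; Niko can't hear it → meta-diegetic.
Afterwards: Petros is now producing it live on a ukulele, in the room, and Niko hears it → diegetic.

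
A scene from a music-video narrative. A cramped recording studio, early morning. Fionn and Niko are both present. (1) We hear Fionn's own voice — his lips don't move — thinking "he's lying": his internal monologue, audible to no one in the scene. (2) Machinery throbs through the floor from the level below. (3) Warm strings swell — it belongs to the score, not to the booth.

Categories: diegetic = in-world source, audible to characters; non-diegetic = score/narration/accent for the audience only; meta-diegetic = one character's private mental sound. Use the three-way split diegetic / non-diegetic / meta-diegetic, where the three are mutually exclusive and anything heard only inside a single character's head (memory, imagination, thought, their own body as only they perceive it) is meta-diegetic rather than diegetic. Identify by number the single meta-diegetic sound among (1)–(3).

Sound (1): Fionn's thought-voice: a private mental sound no other character can hear, so meta-diegetic.
(2) ambient/room sound belonging to the story's physical space → diegetic.
(3) is non-diegetic: it has no source in the story world and no character can hear it — it's underscore.
Only (1) is meta-diegetic.

1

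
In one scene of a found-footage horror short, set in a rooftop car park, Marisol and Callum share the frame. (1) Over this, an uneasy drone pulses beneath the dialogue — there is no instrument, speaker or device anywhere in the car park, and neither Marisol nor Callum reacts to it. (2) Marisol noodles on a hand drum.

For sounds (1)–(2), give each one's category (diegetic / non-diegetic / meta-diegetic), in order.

Sound (1): score with no on-screen or off-screen source; it exists for the audience alone, so non-diegetic.
(2) Marisol is producing the music live, in the story world → diegetic.

non-diegetic, diegetic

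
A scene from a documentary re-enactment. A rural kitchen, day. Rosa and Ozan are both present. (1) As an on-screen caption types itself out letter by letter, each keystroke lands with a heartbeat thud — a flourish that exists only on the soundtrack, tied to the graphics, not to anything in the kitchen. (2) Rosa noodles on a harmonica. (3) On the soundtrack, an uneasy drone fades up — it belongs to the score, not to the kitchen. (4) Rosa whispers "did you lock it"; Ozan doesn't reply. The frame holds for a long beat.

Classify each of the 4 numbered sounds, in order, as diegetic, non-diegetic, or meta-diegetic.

non-diegetic, diegetic, non-diegetic, diegetic

(1) the caption isn't part of the story world, so neither is the sound tied to it → non-diegetic.
(2) is diegetic: a character is playing a harmonica on screen.
(3) is non-diegetic: score with no on-screen or off-screen source; it exists for the audience alone.
(4) is diegetic: on-screen dialogue — Rosa speaks and Ozan is there to hear.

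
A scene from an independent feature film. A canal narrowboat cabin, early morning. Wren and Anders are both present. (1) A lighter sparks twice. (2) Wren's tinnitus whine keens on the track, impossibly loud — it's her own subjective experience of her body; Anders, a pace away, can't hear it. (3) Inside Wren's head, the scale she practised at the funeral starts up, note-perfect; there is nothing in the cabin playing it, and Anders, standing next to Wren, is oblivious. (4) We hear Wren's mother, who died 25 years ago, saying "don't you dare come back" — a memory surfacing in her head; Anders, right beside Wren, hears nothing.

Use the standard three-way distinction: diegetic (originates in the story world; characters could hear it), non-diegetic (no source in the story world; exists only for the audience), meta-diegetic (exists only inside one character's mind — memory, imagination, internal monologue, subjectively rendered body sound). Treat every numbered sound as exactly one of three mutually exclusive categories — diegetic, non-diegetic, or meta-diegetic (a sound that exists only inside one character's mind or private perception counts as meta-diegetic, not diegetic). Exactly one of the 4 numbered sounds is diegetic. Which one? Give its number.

1

Sound (1): the sound comes from a lighter physically present in the location, so diegetic.
Sound (2): point-of-audition from inside Wren's body; not a sound in the room, so meta-diegetic.
Sound (3): remembered music, private to Wren — Anders is oblivious because it isn't in the room, so meta-diegetic.
(4) a remembered line, private to Wren — not present in the room, not audible to Anders → meta-diegetic.
Only (1) is diegetic.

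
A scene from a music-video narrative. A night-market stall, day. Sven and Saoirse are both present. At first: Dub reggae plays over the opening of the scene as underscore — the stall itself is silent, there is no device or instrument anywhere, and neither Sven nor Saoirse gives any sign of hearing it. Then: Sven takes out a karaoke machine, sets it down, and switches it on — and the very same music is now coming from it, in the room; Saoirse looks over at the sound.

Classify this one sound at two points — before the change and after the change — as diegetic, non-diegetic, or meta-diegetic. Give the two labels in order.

Before the change: no in-world source exists and no character can hear it — underscore → non-diegetic.
After the change: a karaoke machine is now a real source in the story world and the characters hear it → diegetic.

non-diegetic, diegetic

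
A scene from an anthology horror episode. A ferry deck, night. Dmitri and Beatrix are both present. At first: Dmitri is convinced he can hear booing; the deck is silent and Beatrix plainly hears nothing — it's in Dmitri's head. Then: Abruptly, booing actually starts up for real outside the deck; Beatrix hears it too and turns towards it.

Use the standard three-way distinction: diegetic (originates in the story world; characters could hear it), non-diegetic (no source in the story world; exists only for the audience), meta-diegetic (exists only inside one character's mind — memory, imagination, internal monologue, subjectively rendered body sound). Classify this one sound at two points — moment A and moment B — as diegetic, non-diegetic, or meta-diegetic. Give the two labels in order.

meta-diegetic, diegetic

Moment A: only Dmitri 'hears' it — imagined, in his mind → meta-diegetic.
Moment B: now there's a real external source and Beatrix hears it too — in the story world → diegetic.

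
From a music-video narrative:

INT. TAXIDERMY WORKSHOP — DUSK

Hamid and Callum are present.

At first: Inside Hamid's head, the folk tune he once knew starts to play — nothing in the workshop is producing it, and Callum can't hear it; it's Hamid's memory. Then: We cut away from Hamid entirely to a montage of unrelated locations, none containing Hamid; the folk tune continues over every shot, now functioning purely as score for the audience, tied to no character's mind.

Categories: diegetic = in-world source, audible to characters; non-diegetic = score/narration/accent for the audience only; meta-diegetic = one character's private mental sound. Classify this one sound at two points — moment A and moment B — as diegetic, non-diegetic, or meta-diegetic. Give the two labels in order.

meta-diegetic, non-diegetic

Moment A: the music lives inside Hamid's mind alone; Callum can't hear it → meta-diegetic.
Moment B: once it plays over shots Hamid isn't in, detached from any character's subjectivity, it's conventional underscore → non-diegetic.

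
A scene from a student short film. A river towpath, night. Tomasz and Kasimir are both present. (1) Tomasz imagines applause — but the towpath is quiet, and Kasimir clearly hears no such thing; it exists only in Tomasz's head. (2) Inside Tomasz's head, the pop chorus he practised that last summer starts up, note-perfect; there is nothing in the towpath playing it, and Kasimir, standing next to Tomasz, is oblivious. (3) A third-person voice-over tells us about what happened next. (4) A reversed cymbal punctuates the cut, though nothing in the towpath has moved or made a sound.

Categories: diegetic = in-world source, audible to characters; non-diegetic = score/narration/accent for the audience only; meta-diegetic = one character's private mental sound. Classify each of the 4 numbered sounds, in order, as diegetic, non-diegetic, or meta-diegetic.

meta-diegetic, meta-diegetic, non-diegetic, non-diegetic

Sound (1): the sound is imagined by Tomasz; nothing in the story world is producing it and Kasimir can't hear it, so meta-diegetic.
(2) it lives in Tomasz's subjectivity, not in the towpath → meta-diegetic.
Sound (3): commentary laid over the scene from outside the fiction, so non-diegetic.
(4) nothing in the scene produces it; it's an accent added for the audience → non-diegetic.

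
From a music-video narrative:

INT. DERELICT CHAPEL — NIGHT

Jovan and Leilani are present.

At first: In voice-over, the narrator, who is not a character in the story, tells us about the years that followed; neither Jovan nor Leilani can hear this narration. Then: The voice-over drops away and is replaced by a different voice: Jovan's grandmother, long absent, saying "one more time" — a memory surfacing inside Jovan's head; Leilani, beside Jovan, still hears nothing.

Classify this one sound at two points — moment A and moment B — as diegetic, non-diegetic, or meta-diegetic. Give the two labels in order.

Moment A: the external narrator addresses only the audience — outside the story world → non-diegetic.
Moment B: the replacement voice is a memory inside Jovan's mind specifically → meta-diegetic.

non-diegetic, meta-diegetic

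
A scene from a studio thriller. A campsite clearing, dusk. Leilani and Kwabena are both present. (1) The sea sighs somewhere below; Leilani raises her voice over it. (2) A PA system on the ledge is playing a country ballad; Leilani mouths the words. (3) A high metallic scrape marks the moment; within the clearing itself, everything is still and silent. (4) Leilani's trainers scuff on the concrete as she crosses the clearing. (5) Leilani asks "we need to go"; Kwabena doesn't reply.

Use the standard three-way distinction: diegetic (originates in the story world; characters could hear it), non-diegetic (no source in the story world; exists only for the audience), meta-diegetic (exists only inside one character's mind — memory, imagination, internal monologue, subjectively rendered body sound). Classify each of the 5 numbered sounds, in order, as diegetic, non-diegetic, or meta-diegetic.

diegetic, diegetic, non-diegetic, diegetic, diegetic

(1) it's the actual ambient sound of the location → diegetic.
Sound (2): source music from a PA system, which exists in the story world, so diegetic.
(3) is non-diegetic: it's a sound-design accent with no in-world source; no one in the scene can hear it.
(4) is diegetic: a character's body making contact with the set — an in-world sound.
(5) spoken by a character present in the story world → diegetic.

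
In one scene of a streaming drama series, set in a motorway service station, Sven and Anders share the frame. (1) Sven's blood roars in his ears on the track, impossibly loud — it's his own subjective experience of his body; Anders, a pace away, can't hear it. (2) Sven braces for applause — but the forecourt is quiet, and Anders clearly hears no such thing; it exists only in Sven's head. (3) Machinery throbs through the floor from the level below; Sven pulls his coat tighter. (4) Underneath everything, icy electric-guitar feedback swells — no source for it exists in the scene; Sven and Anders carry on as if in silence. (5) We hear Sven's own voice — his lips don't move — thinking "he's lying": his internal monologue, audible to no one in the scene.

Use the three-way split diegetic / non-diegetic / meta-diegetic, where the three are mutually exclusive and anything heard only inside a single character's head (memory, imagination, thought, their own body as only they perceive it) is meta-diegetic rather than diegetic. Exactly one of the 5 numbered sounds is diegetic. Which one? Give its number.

(1) is meta-diegetic: it's Sven's internal bodily sensation rendered as sound; only Sven 'hears' it.
(2) is meta-diegetic: the sound is imagined by Sven; nothing in the story world is producing it and Anders can't hear it.
(3) it's the actual ambient sound of the location → diegetic.
(4) is non-diegetic: score with no on-screen or off-screen source; it exists for the audience alone.
(5) is meta-diegetic: it's Sven's unspoken thought, heard only by the audience via his subjectivity.
Only (3) is diegetic.

3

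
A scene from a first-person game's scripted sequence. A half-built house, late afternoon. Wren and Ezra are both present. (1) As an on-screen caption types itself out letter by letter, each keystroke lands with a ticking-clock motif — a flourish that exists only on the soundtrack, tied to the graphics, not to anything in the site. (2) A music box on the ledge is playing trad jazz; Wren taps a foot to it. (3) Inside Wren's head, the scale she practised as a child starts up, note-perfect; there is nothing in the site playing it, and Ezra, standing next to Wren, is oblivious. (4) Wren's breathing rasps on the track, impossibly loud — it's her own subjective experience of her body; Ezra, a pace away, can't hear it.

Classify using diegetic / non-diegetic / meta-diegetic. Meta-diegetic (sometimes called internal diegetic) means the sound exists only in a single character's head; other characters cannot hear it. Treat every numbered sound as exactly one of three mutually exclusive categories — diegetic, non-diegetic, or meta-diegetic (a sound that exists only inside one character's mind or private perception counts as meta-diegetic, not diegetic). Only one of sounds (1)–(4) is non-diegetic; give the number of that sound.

Sound (1): the caption isn't part of the story world, so neither is the sound tied to it, so non-diegetic.
Sound (2): source music from a music box, which exists in the story world, so diegetic.
Sound (3): remembered music, private to Wren — Ezra is oblivious because it isn't in the room, so meta-diegetic.
(4) it's Wren's internal bodily sensation rendered as sound; only Wren 'hears' it → meta-diegetic.
Only (1) is non-diegetic.

1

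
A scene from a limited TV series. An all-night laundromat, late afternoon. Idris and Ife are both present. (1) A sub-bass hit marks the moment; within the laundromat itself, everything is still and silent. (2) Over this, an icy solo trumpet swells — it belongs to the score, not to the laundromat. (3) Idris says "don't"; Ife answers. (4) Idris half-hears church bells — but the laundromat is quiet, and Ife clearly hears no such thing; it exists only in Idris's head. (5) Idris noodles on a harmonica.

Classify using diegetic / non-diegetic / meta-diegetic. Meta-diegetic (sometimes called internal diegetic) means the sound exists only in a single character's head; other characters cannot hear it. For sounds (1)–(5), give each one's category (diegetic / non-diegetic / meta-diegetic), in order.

(1) is non-diegetic: it's a sound-design accent with no in-world source; no one in the scene can hear it.
Sound (2): nothing in the laundromat produces it and the characters don't hear it — pure soundtrack, so non-diegetic.
Sound (3): spoken by a character present in the story world, so diegetic.
(4) Idris alone 'hears' it — an imagined sound, not present in the space → meta-diegetic.
(5) the instrument and the performer are both in the scene → diegetic.

non-diegetic, non-diegetic, diegetic, meta-diegetic, diegetic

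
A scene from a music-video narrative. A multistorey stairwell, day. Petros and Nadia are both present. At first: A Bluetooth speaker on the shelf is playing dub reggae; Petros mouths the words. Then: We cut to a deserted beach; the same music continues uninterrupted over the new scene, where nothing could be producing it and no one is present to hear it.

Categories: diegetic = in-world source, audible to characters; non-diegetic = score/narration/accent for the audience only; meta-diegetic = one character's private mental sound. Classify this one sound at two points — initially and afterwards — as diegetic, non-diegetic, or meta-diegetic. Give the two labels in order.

Initially: a Bluetooth speaker is a real in-scene source and Petros reacts to it → diegetic.
Afterwards: there is no longer any in-world source and no one can hear it — it has become underscore → non-diegetic.

diegetic, non-diegetic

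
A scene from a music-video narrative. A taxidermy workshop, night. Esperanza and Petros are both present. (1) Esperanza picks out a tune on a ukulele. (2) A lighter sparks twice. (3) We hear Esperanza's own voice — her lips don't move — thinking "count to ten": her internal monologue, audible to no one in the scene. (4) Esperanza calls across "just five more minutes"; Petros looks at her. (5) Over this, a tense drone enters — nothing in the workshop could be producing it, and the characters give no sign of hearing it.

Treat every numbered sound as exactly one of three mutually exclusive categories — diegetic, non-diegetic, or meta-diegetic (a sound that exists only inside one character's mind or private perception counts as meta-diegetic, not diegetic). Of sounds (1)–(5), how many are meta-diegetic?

1

(1) a character is playing a ukulele on screen → diegetic.
(2) an in-world source (a lighter); characters could hear it → diegetic.
Sound (3): Esperanza's thought-voice: a private mental sound no other character can hear, so meta-diegetic.
(4) Esperanza is a character speaking aloud in the scene → diegetic.
(5) is non-diegetic: it has no source in the story world and no character can hear it — it's underscore.
So 1 of the 5 is meta-diegetic: (3).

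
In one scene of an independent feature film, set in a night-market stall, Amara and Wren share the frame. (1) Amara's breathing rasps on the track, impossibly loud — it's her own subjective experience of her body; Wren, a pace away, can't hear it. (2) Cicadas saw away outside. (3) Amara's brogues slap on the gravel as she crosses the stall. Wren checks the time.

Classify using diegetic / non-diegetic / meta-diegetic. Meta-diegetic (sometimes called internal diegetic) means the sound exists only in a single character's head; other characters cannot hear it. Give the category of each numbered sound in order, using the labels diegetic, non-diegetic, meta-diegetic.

(1) it's Amara's internal bodily sensation rendered as sound; only Amara 'hears' it → meta-diegetic.
(2) ambient/room sound belonging to the story's physical space → diegetic.
Sound (3): a character's body making contact with the set — an in-world sound, so diegetic.

meta-diegetic, diegetic, diegetic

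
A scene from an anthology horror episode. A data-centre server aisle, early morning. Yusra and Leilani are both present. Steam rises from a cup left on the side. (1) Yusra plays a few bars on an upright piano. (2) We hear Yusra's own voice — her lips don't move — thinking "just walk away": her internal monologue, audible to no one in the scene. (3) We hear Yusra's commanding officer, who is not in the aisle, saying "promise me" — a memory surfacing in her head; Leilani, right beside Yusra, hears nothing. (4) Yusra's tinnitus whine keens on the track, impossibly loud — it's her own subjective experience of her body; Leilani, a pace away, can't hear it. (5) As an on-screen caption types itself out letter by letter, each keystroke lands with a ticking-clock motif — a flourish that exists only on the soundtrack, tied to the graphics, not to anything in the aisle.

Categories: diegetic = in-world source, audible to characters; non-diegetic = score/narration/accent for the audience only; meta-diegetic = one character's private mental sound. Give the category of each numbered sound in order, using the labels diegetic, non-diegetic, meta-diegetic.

Sound (1): a character is playing an upright piano on screen, so diegetic.
(2) Yusra's thought-voice: a private mental sound no other character can hear → meta-diegetic.
Sound (3): the voice is a memory playing only inside Yusra's mind; Leilani can't hear it, so meta-diegetic.
Sound (4): it's Yusra's internal bodily sensation rendered as sound; only Yusra 'hears' it, so meta-diegetic.
(5) is non-diegetic: sound married to a title/caption — outside the diegesis by definition.

diegetic, meta-diegetic, meta-diegetic, meta-diegetic, non-diegetic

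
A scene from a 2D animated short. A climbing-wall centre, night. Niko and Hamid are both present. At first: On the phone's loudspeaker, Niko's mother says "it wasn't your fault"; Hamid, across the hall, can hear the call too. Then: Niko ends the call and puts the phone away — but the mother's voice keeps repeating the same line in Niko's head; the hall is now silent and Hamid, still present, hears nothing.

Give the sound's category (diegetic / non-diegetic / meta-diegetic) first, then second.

First: the loudspeaker is an in-world source; both Niko and Hamid hear the call → diegetic.
Second: with the phone off, the voice continues only as Niko's private mental replay — Hamid can't hear it → meta-diegetic.

diegetic, meta-diegetic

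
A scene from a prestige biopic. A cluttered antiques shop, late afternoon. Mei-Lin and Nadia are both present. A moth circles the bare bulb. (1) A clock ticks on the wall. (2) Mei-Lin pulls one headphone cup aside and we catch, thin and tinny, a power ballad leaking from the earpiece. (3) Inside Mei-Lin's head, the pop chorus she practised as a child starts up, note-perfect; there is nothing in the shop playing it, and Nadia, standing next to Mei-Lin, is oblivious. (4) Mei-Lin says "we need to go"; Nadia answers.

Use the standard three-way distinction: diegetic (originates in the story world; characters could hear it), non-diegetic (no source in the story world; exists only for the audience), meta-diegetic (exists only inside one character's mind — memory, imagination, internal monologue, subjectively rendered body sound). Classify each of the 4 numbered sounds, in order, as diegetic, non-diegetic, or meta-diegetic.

diegetic, diegetic, meta-diegetic, diegetic

(1) a clock is a real object/event in the scene's world → diegetic.
Sound (2): the headphones are an on-screen source, so diegetic.
Sound (3): it lives in Mei-Lin's subjectivity, not in the shop, so meta-diegetic.
Sound (4): spoken by a character present in the story world, so diegetic.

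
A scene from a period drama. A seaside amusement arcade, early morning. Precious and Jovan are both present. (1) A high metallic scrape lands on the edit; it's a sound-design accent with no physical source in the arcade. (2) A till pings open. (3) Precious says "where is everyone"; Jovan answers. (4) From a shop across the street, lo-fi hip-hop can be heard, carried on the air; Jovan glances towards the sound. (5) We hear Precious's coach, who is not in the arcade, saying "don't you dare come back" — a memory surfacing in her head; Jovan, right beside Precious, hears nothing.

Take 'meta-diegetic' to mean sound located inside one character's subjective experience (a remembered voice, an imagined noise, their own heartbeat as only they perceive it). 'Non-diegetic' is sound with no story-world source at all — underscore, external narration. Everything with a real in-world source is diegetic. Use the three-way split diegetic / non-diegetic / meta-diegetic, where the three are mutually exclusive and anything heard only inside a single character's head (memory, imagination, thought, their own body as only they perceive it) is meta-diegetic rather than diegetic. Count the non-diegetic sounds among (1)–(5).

1

(1) is non-diegetic: nothing in the scene produces it; it's an accent added for the audience.
Sound (2): the sound comes from a till physically present in the location, so diegetic.
Sound (3): spoken by a character present in the story world, so diegetic.
(4) off-screen diegetic: the source is out of frame but still in the story's space → diegetic.
(5) is meta-diegetic: the voice is a memory playing only inside Precious's mind; Jovan can't hear it.
So 1 of the 5 is non-diegetic: (1).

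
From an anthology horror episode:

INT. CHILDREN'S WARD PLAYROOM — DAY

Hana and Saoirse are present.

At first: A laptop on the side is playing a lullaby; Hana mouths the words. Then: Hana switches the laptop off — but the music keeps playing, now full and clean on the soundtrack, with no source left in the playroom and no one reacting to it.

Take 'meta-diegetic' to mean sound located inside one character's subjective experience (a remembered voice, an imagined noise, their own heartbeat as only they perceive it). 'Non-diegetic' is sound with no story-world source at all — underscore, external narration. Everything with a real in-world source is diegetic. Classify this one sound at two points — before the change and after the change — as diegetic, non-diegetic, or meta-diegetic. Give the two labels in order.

diegetic, non-diegetic

Before the change: a laptop is a real in-scene source and Hana reacts to it → diegetic.
After the change: there is no longer any in-world source and no one can hear it — it has become underscore → non-diegetic.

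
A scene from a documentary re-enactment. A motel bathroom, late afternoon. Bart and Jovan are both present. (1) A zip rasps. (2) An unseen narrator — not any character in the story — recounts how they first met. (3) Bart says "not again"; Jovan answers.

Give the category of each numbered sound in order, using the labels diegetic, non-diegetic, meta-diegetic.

Sound (1): an in-world source (a zip); characters could hear it, so diegetic.
(2) commentary laid over the scene from outside the fiction → non-diegetic.
(3) is diegetic: spoken by a character present in the story world.

diegetic, non-diegetic, diegetic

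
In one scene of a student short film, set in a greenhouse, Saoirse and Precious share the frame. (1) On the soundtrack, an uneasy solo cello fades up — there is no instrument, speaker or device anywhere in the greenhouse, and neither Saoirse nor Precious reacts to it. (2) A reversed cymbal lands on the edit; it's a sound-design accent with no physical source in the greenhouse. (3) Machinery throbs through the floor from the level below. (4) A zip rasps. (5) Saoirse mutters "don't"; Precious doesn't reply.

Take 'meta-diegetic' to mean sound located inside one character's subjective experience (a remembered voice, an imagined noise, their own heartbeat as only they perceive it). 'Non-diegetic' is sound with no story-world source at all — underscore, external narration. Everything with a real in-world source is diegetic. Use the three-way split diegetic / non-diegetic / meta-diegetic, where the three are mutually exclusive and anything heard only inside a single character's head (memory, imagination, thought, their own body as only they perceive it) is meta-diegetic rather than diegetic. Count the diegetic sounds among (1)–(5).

3

(1) it has no source in the story world and no character can hear it — it's underscore → non-diegetic.
(2) is non-diegetic: nothing in the scene produces it; it's an accent added for the audience.
(3) is diegetic: ambient/room sound belonging to the story's physical space.
(4) an in-world source (a zip); characters could hear it → diegetic.
(5) is diegetic: spoken by a character present in the story world.
Diegetic: (3), (4), (5) — that's 3.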